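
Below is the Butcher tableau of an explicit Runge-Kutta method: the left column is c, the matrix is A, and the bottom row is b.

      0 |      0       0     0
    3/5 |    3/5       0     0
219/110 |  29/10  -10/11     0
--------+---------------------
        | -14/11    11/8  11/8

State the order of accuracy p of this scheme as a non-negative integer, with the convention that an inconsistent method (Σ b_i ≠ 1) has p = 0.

0

b = (-14/11, 11/8, 11/8)
c = (0, 3/5, 219/110)
Ac = (0, 0, -6/11)
Σ b_i: (-14/11)·1 + 11/8·1 + 11/8·1 = 65/44 ≠ 1 ⇒ order 0.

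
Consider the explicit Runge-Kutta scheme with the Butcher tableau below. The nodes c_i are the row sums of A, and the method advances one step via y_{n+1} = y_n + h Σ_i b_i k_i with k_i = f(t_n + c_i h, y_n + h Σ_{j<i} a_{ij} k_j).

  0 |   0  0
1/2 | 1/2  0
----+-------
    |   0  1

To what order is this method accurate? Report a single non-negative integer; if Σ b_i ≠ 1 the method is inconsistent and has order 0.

b = (0, 1)
c = (0, 1/2)
Σ b_i: 1·1 = 1 ✓
b·c: 1·1/2 = 1/2 ✓; 2 stages ⇒ order 2.

2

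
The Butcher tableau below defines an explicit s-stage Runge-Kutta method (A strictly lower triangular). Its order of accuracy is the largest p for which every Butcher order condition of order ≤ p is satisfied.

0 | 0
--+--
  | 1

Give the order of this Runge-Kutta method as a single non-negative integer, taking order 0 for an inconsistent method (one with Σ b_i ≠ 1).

b = (1)
c = (0)
Σ b_i: 1·1 = 1 ✓; 1 stage ⇒ order 1.

1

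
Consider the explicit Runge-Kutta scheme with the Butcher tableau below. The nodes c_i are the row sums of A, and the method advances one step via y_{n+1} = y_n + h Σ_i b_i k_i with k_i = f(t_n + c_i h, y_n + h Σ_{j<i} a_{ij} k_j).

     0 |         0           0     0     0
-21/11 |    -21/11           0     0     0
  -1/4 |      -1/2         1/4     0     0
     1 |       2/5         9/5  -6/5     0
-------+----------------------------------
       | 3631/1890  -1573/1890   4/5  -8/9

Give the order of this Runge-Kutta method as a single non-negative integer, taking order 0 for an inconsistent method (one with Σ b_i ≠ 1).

b = (3631/1890, -1573/1890, 4/5, -8/9)
c = (0, -21/11, -1/4, 1)
Ac = (0, 0, -21/44, -69/22)
Σ b_i: 3631/1890·1 + (-1573/1890)·1 + 4/5·1 + (-8/9)·1 = 1 ✓
b·c: (-1573/1890)·(-21/11) + 4/5·(-1/4) + (-8/9)·1 = 1/2 ✓
b·c²: (-1573/1890)·441/121 + 4/5·1/16 + (-8/9)·1 = -697/180 ≠ 1/3 ⇒ order 2.
b·Ac: 4/5·(-21/44) + (-8/9)·(-69/22) = 397/165 ≠ 1/6

2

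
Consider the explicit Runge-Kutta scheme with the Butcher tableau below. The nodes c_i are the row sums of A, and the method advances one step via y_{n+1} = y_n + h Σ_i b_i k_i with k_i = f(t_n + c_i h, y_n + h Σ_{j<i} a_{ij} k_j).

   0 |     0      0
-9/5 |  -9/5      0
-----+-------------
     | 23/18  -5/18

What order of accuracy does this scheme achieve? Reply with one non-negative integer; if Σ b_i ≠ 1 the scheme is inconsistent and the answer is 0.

b = (23/18, -5/18)
c = (0, -9/5)
Σ b_i: 23/18·1 + (-5/18)·1 = 1 ✓
b·c: (-5/18)·(-9/5) = 1/2 ✓; 2 stages ⇒ order 2.

2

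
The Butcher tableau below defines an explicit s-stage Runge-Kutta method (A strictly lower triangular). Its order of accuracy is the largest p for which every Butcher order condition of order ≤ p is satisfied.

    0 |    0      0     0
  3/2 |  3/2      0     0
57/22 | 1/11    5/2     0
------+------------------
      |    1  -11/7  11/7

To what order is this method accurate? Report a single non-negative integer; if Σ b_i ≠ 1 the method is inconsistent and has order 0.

1

b = (1, -11/7, 11/7)
c = (0, 3/2, 57/22)
Ac = (0, 0, 15/4)
Σ b_i: 1·1 + (-11/7)·1 + 11/7·1 = 1 ✓
b·c: (-11/7)·3/2 + 11/7·57/22 = 12/7 ≠ 1/2 ⇒ order 1.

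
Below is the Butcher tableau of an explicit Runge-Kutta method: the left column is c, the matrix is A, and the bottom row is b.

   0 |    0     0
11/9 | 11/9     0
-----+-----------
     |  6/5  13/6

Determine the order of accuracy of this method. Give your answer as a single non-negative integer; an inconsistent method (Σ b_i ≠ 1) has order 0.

b = (6/5, 13/6)
c = (0, 11/9)
Σ b_i: 6/5·1 + 13/6·1 = 101/30 ≠ 1 ⇒ order 0.

0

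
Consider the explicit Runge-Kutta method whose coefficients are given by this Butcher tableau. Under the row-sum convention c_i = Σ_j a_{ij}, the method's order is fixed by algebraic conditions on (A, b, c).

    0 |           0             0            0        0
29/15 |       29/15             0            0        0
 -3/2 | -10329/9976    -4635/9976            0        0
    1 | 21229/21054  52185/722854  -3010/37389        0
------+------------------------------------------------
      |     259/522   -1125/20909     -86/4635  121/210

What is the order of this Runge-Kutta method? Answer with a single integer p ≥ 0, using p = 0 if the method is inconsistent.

4

b = (259/522, -1125/20909, -86/4635, 121/210)
c = (0, 29/15, -3/2, 1)
Ac = (0, 0, -309/344, 63/242)
Σ b_i: 259/522·1 + (-1125/20909)·1 + (-86/4635)·1 + 121/210·1 = 1 ✓
b·c: (-1125/20909)·29/15 + (-86/4635)·(-3/2) + 121/210·1 = 1/2 ✓
b·c²: (-1125/20909)·841/225 + (-86/4635)·9/4 + 121/210·1 = 1/3 ✓
b·Ac: (-86/4635)·(-309/344) + 121/210·63/242 = 1/6 ✓
b·c³: (-1125/20909)·24389/3375 + (-86/4635)·(-27/8) + 121/210·1 = 1/4 ✓
b·(c∘Ac): (-86/4635)·927/688 + 121/210·63/242 = 1/8 ✓
b·Ac²: (-86/4635)·(-2987/1720) + 121/210·161/1815 = 1/12 ✓
b·A²c: 121/210·35/484 = 1/24 ✓; 4 stages ⇒ order 4.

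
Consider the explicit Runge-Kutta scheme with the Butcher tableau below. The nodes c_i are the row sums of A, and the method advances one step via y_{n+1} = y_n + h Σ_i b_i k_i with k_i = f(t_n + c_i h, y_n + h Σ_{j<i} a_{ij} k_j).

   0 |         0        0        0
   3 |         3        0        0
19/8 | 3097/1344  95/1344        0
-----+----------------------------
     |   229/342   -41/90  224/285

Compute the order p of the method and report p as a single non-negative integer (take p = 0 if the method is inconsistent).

3

b = (229/342, -41/90, 224/285)
c = (0, 3, 19/8)
Ac = (0, 0, 95/448)
Σ b_i: 229/342·1 + (-41/90)·1 + 224/285·1 = 1 ✓
b·c: (-41/90)·3 + 224/285·19/8 = 1/2 ✓
b·c²: (-41/90)·9 + 224/285·361/64 = 1/3 ✓
b·Ac: 224/285·95/448 = 1/6 ✓; 3 stages ⇒ order 3.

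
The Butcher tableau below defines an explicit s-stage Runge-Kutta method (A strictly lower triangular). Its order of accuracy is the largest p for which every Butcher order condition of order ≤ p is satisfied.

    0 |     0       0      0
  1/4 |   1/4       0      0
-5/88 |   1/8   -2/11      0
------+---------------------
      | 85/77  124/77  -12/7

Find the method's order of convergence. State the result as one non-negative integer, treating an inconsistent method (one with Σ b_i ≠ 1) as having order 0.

b = (85/77, 124/77, -12/7)
c = (0, 1/4, -5/88)
Ac = (0, 0, -1/22)
Σ b_i: 85/77·1 + 124/77·1 + (-12/7)·1 = 1 ✓
b·c: 124/77·1/4 + (-12/7)·(-5/88) = 1/2 ✓
b·c²: 124/77·1/16 + (-12/7)·25/7744 = 1289/13552 ≠ 1/3 ⇒ order 2.
b·Ac: (-12/7)·(-1/22) = 6/77 ≠ 1/6

2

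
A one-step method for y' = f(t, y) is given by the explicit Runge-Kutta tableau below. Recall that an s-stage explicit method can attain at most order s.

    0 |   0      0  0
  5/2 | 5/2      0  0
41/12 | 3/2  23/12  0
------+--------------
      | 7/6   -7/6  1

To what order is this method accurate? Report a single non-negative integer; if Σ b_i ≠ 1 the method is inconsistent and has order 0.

2

b = (7/6, -7/6, 1)
c = (0, 5/2, 41/12)
Ac = (0, 0, 115/24)
Σ b_i: 7/6·1 + (-7/6)·1 + 1·1 = 1 ✓
b·c: (-7/6)·5/2 + 1·41/12 = 1/2 ✓
b·c²: (-7/6)·25/4 + 1·1681/144 = 631/144 ≠ 1/3 ⇒ order 2.
b·Ac: 1·115/24 = 115/24 ≠ 1/6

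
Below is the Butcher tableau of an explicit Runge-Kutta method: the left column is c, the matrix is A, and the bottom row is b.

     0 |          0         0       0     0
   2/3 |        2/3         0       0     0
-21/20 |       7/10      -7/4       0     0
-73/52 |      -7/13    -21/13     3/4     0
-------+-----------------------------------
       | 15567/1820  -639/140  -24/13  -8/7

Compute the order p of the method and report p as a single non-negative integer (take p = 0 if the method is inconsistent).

2

b = (15567/1820, -639/140, -24/13, -8/7)
c = (0, 2/3, -21/20, -73/52)
Ac = (0, 0, -7/6, -1939/1040)
Σ b_i: 15567/1820·1 + (-639/140)·1 + (-24/13)·1 + (-8/7)·1 = 1 ✓
b·c: (-639/140)·2/3 + (-24/13)·(-21/20) + (-8/7)·(-73/52) = 1/2 ✓
b·c²: (-639/140)·4/9 + (-24/13)·441/400 + (-8/7)·5329/2704 = -186804/29575 ≠ 1/3 ⇒ order 2.
b·Ac: (-24/13)·(-7/6) + (-8/7)·(-1939/1040) = 557/130 ≠ 1/6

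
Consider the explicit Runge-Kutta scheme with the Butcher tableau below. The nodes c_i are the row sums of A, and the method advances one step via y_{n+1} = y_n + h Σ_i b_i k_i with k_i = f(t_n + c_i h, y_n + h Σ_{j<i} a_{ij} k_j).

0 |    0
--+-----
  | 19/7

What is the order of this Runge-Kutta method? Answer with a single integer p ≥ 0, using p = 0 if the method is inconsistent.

b = (19/7)
c = (0)
Σ b_i: 19/7·1 = 19/7 ≠ 1 ⇒ order 0.

0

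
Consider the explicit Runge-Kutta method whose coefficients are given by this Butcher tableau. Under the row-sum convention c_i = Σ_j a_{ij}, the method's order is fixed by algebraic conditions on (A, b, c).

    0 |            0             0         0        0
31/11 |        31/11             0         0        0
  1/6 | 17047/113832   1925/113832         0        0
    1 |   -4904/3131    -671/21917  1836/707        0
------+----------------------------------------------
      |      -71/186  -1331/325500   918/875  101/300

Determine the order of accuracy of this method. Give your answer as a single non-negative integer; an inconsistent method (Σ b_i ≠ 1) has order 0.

4

b = (-71/186, -1331/325500, 918/875, 101/300)
c = (0, 31/11, 1/6, 1)
Ac = (0, 0, 175/3672, 35/101)
Σ b_i: (-71/186)·1 + (-1331/325500)·1 + 918/875·1 + 101/300·1 = 1 ✓
b·c: (-1331/325500)·31/11 + 918/875·1/6 + 101/300·1 = 1/2 ✓
b·c²: (-1331/325500)·961/121 + 918/875·1/36 + 101/300·1 = 1/3 ✓
b·Ac: 918/875·175/3672 + 101/300·35/101 = 1/6 ✓
b·c³: (-1331/325500)·29791/1331 + 918/875·1/216 + 101/300·1 = 1/4 ✓
b·(c∘Ac): 918/875·175/22032 + 101/300·35/101 = 1/8 ✓
b·Ac²: 918/875·5425/40392 + 101/300·(-190/1111) = 1/12 ✓
b·A²c: 101/300·25/202 = 1/24 ✓; 4 stages ⇒ order 4.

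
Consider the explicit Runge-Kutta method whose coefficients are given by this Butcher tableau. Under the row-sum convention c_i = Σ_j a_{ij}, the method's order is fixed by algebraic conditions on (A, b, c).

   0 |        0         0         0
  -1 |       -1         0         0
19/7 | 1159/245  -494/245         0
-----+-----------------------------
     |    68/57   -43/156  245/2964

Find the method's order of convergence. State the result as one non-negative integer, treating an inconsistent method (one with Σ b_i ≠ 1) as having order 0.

b = (68/57, -43/156, 245/2964)
c = (0, -1, 19/7)
Ac = (0, 0, 494/245)
Σ b_i: 68/57·1 + (-43/156)·1 + 245/2964·1 = 1 ✓
b·c: (-43/156)·(-1) + 245/2964·19/7 = 1/2 ✓
b·c²: (-43/156)·1 + 245/2964·361/49 = 1/3 ✓
b·Ac: 245/2964·494/245 = 1/6 ✓; 3 stages ⇒ order 3.

3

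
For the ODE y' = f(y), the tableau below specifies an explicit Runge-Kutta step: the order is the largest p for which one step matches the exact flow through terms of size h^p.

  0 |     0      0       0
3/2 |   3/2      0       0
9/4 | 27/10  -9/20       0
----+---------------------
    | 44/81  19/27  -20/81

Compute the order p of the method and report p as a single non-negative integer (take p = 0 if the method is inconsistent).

3

b = (44/81, 19/27, -20/81)
c = (0, 3/2, 9/4)
Ac = (0, 0, -27/40)
Σ b_i: 44/81·1 + 19/27·1 + (-20/81)·1 = 1 ✓
b·c: 19/27·3/2 + (-20/81)·9/4 = 1/2 ✓
b·c²: 19/27·9/4 + (-20/81)·81/16 = 1/3 ✓
b·Ac: (-20/81)·(-27/40) = 1/6 ✓; 3 stages ⇒ order 3.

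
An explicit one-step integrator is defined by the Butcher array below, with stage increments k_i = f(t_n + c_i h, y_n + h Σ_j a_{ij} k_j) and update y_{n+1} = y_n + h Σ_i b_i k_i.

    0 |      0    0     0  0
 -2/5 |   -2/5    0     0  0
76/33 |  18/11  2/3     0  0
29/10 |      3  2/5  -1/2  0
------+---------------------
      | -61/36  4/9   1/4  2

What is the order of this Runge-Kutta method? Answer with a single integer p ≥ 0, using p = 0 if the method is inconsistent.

1

b = (-61/36, 4/9, 1/4, 2)
c = (0, -2/5, 76/33, 29/10)
Ac = (0, 0, -4/15, -1082/825)
Σ b_i: (-61/36)·1 + 4/9·1 + 1/4·1 + 2·1 = 1 ✓
b·c: 4/9·(-2/5) + 1/4·76/33 + 2·29/10 = 3068/495 ≠ 1/2 ⇒ order 1.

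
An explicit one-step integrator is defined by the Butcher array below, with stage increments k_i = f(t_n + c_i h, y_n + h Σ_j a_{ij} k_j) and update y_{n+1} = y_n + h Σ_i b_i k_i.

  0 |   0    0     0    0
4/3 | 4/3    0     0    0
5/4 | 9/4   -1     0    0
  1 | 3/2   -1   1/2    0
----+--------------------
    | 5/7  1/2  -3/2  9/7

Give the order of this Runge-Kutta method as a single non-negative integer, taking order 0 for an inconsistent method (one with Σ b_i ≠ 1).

b = (5/7, 1/2, -3/2, 9/7)
c = (0, 4/3, 5/4, 1)
Ac = (0, 0, -4/3, -17/24)
Σ b_i: 5/7·1 + 1/2·1 + (-3/2)·1 + 9/7·1 = 1 ✓
b·c: 1/2·4/3 + (-3/2)·5/4 + 9/7·1 = 13/168 ≠ 1/2 ⇒ order 1.

1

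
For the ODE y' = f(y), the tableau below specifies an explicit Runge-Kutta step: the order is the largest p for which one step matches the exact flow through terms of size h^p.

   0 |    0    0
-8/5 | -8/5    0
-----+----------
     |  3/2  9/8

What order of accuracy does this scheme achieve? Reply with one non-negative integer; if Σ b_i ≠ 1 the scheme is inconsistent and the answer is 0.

b = (3/2, 9/8)
c = (0, -8/5)
Σ b_i: 3/2·1 + 9/8·1 = 21/8 ≠ 1 ⇒ order 0.

0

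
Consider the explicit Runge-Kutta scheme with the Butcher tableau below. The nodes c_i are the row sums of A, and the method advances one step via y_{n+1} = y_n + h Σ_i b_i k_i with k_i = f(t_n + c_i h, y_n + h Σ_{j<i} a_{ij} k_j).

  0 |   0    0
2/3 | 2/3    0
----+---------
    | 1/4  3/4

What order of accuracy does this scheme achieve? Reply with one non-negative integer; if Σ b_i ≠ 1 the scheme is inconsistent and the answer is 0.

2

b = (1/4, 3/4)
c = (0, 2/3)
Σ b_i: 1/4·1 + 3/4·1 = 1 ✓
b·c: 3/4·2/3 = 1/2 ✓; 2 stages ⇒ order 2.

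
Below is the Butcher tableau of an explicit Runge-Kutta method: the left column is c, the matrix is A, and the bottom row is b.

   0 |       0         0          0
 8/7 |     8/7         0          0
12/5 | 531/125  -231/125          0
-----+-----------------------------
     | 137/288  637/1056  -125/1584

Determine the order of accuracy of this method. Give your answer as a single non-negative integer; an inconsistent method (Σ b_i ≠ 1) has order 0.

3

b = (137/288, 637/1056, -125/1584)
c = (0, 8/7, 12/5)
Ac = (0, 0, -264/125)
Σ b_i: 137/288·1 + 637/1056·1 + (-125/1584)·1 = 1 ✓
b·c: 637/1056·8/7 + (-125/1584)·12/5 = 1/2 ✓
b·c²: 637/1056·64/49 + (-125/1584)·144/25 = 1/3 ✓
b·Ac: (-125/1584)·(-264/125) = 1/6 ✓; 3 stages ⇒ order 3.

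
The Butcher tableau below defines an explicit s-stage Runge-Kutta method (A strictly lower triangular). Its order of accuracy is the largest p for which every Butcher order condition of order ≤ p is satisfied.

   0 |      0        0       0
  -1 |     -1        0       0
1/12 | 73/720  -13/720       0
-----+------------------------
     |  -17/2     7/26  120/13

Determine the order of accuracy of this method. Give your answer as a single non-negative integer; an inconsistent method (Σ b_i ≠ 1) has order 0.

b = (-17/2, 7/26, 120/13)
c = (0, -1, 1/12)
Ac = (0, 0, 13/720)
Σ b_i: (-17/2)·1 + 7/26·1 + 120/13·1 = 1 ✓
b·c: 7/26·(-1) + 120/13·1/12 = 1/2 ✓
b·c²: 7/26·1 + 120/13·1/144 = 1/3 ✓
b·Ac: 120/13·13/720 = 1/6 ✓; 3 stages ⇒ order 3.

3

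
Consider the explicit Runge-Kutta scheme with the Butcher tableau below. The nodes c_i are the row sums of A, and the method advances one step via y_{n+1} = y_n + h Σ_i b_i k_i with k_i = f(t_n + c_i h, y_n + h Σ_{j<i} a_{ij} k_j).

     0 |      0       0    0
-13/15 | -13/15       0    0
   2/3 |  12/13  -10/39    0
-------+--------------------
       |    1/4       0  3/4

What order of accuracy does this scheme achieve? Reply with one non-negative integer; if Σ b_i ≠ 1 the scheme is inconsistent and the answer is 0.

b = (1/4, 0, 3/4)
c = (0, -13/15, 2/3)
Ac = (0, 0, 2/9)
Σ b_i: 1/4·1 + 3/4·1 = 1 ✓
b·c: 3/4·2/3 = 1/2 ✓
b·c²: 3/4·4/9 = 1/3 ✓
b·Ac: 3/4·2/9 = 1/6 ✓; 3 stages ⇒ order 3.

3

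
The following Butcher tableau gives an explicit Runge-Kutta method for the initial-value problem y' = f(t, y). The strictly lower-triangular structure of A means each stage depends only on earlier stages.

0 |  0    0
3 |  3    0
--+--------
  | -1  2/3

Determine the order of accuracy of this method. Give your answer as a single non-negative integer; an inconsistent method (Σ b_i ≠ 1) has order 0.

0

b = (-1, 2/3)
c = (0, 3)
Σ b_i: (-1)·1 + 2/3·1 = -1/3 ≠ 1 ⇒ order 0.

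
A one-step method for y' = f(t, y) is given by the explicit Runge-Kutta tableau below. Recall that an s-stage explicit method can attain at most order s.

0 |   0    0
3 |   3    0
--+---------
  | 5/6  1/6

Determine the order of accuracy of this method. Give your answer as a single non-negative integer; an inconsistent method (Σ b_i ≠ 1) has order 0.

b = (5/6, 1/6)
c = (0, 3)
Σ b_i: 5/6·1 + 1/6·1 = 1 ✓
b·c: 1/6·3 = 1/2 ✓; 2 stages ⇒ order 2.

2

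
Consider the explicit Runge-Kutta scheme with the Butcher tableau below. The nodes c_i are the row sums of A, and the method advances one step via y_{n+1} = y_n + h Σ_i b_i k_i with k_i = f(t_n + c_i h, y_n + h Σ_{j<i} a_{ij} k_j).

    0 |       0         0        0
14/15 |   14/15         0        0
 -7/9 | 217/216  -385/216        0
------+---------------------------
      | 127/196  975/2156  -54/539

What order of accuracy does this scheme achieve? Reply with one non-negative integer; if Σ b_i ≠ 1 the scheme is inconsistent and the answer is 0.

b = (127/196, 975/2156, -54/539)
c = (0, 14/15, -7/9)
Ac = (0, 0, -539/324)
Σ b_i: 127/196·1 + 975/2156·1 + (-54/539)·1 = 1 ✓
b·c: 975/2156·14/15 + (-54/539)·(-7/9) = 1/2 ✓
b·c²: 975/2156·196/225 + (-54/539)·49/81 = 1/3 ✓
b·Ac: (-54/539)·(-539/324) = 1/6 ✓; 3 stages ⇒ order 3.

3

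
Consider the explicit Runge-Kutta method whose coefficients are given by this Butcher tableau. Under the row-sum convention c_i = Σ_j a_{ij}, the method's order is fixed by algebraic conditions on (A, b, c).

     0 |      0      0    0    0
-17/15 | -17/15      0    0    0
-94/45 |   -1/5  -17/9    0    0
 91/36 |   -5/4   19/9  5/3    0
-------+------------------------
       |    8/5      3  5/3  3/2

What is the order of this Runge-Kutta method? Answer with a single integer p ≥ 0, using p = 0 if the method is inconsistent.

0

b = (8/5, 3, 5/3, 3/2)
c = (0, -17/15, -94/45, 91/36)
Ac = (0, 0, 289/135, -793/135)
Σ b_i: 8/5·1 + 3·1 + 5/3·1 + 3/2·1 = 233/30 ≠ 1 ⇒ order 0.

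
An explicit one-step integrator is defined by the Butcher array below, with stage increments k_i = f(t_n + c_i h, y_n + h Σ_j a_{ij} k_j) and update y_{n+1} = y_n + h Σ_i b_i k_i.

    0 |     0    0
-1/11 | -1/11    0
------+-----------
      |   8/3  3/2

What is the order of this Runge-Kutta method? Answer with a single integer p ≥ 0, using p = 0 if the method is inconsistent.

0

b = (8/3, 3/2)
c = (0, -1/11)
Σ b_i: 8/3·1 + 3/2·1 = 25/6 ≠ 1 ⇒ order 0.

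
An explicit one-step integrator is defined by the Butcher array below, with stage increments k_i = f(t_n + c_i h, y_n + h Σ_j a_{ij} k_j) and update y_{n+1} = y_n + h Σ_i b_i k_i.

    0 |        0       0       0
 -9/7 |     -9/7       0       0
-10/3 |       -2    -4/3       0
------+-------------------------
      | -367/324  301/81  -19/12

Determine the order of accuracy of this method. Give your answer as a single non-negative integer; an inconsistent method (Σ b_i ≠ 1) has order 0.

2

b = (-367/324, 301/81, -19/12)
c = (0, -9/7, -10/3)
Ac = (0, 0, 12/7)
Σ b_i: (-367/324)·1 + 301/81·1 + (-19/12)·1 = 1 ✓
b·c: 301/81·(-9/7) + (-19/12)·(-10/3) = 1/2 ✓
b·c²: 301/81·81/49 + (-19/12)·100/9 = -2164/189 ≠ 1/3 ⇒ order 2.
b·Ac: (-19/12)·12/7 = -19/7 ≠ 1/6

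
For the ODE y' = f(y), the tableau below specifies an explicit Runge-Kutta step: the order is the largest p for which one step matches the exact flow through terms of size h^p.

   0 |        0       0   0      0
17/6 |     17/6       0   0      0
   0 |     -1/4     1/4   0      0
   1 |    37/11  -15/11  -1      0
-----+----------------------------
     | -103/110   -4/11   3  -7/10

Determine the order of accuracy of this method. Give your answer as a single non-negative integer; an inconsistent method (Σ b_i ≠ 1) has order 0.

1

b = (-103/110, -4/11, 3, -7/10)
c = (0, 17/6, 0, 1)
Ac = (0, 0, 17/24, -85/22)
Σ b_i: (-103/110)·1 + (-4/11)·1 + 3·1 + (-7/10)·1 = 1 ✓
b·c: (-4/11)·17/6 + (-7/10)·1 = -571/330 ≠ 1/2 ⇒ order 1.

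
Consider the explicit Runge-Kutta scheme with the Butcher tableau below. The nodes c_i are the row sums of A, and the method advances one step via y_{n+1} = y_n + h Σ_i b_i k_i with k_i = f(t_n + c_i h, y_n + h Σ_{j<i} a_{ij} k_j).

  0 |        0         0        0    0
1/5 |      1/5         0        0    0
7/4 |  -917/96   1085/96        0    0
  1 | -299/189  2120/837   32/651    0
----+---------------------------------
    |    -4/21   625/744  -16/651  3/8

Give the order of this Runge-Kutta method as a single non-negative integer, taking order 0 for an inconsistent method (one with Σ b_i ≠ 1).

4

b = (-4/21, 625/744, -16/651, 3/8)
c = (0, 1/5, 7/4, 1)
Ac = (0, 0, 217/96, 16/27)
Σ b_i: (-4/21)·1 + 625/744·1 + (-16/651)·1 + 3/8·1 = 1 ✓
b·c: 625/744·1/5 + (-16/651)·7/4 + 3/8·1 = 1/2 ✓
b·c²: 625/744·1/25 + (-16/651)·49/16 + 3/8·1 = 1/3 ✓
b·Ac: (-16/651)·217/96 + 3/8·16/27 = 1/6 ✓
b·c³: 625/744·1/125 + (-16/651)·343/64 + 3/8·1 = 1/4 ✓
b·(c∘Ac): (-16/651)·1519/384 + 3/8·16/27 = 1/8 ✓
b·Ac²: (-16/651)·217/480 + 3/8·34/135 = 1/12 ✓
b·A²c: 3/8·1/9 = 1/24 ✓; 4 stages ⇒ order 4.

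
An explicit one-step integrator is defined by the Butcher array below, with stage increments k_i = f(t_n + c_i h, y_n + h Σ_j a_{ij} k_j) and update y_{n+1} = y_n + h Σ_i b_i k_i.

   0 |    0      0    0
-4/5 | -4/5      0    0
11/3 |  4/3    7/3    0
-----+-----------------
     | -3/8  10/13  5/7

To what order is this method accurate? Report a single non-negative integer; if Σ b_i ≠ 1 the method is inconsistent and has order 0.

0

b = (-3/8, 10/13, 5/7)
c = (0, -4/5, 11/3)
Ac = (0, 0, -28/15)
Σ b_i: (-3/8)·1 + 10/13·1 + 5/7·1 = 807/728 ≠ 1 ⇒ order 0.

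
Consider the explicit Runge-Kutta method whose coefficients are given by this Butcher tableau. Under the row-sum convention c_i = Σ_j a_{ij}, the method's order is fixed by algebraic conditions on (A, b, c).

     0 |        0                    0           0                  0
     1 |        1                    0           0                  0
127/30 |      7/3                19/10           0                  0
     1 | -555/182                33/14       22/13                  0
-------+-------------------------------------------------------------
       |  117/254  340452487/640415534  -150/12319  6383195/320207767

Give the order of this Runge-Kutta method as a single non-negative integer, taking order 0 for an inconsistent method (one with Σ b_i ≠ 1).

b = (117/254, 340452487/640415534, -150/12319, 6383195/320207767)
c = (0, 1, 127/30, 1)
Ac = (0, 0, 19/10, 25993/2730)
Σ b_i: 117/254·1 + 340452487/640415534·1 + (-150/12319)·1 + 6383195/320207767·1 = 1 ✓
b·c: 340452487/640415534·1 + (-150/12319)·127/30 + 6383195/320207767·1 = 1/2 ✓
b·c²: 340452487/640415534·1 + (-150/12319)·16129/900 + 6383195/320207767·1 = 1/3 ✓
b·Ac: (-150/12319)·19/10 + 6383195/320207767·25993/2730 = 1/6 ✓
b·c³: 340452487/640415534·1 + (-150/12319)·2048383/27000 + 6383195/320207767·1 = -67/180 ≠ 1/4 ⇒ order 3.
b·(c∘Ac): (-150/12319)·2413/300 + 6383195/320207767·25993/2730 = 35/381 ≠ 1/8
b·Ac²: (-150/12319)·19/10 + 6383195/320207767·669229/20475 = 66824/106335 ≠ 1/12
b·A²c: 6383195/320207767·209/65 = 1865857/29109797 ≠ 1/24

3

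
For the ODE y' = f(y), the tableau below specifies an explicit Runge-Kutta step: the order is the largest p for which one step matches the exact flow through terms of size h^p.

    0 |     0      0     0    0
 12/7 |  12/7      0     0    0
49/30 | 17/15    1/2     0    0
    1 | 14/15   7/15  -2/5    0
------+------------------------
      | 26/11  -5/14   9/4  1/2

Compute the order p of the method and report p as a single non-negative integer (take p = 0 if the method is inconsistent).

b = (26/11, -5/14, 9/4, 1/2)
c = (0, 12/7, 49/30, 1)
Ac = (0, 0, 6/7, 11/75)
Σ b_i: 26/11·1 + (-5/14)·1 + 9/4·1 + 1/2·1 = 1465/308 ≠ 1 ⇒ order 0.

0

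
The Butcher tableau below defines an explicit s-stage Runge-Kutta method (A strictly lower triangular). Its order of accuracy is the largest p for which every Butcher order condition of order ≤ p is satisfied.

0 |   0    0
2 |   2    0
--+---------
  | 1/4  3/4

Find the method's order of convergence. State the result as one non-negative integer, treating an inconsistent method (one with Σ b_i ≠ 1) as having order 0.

b = (1/4, 3/4)
c = (0, 2)
Σ b_i: 1/4·1 + 3/4·1 = 1 ✓
b·c: 3/4·2 = 3/2 ≠ 1/2 ⇒ order 1.

1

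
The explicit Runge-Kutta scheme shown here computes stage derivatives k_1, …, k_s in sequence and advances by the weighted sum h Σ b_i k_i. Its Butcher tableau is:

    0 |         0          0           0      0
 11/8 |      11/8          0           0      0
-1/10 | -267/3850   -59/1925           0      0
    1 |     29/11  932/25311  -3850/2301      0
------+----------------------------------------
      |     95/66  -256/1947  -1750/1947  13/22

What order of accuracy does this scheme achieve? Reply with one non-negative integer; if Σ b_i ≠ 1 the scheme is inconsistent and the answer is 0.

4

b = (95/66, -256/1947, -1750/1947, 13/22)
c = (0, 11/8, -1/10, 1)
Ac = (0, 0, -59/1400, 17/78)
Σ b_i: 95/66·1 + (-256/1947)·1 + (-1750/1947)·1 + 13/22·1 = 1 ✓
b·c: (-256/1947)·11/8 + (-1750/1947)·(-1/10) + 13/22·1 = 1/2 ✓
b·c²: (-256/1947)·121/64 + (-1750/1947)·1/100 + 13/22·1 = 1/3 ✓
b·Ac: (-1750/1947)·(-59/1400) + 13/22·17/78 = 1/6 ✓
b·c³: (-256/1947)·1331/512 + (-1750/1947)·(-1/1000) + 13/22·1 = 1/4 ✓
b·(c∘Ac): (-1750/1947)·59/14000 + 13/22·17/78 = 1/8 ✓
b·Ac²: (-1750/1947)·(-649/11200) + 13/22·11/208 = 1/12 ✓
b·A²c: 13/22·11/156 = 1/24 ✓; 4 stages ⇒ order 4.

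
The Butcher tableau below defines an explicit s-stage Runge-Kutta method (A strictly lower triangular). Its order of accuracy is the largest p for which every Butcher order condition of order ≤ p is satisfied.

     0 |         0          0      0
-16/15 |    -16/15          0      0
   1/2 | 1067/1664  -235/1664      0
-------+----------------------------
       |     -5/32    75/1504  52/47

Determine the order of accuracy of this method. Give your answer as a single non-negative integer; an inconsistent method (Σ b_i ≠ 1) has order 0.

3

b = (-5/32, 75/1504, 52/47)
c = (0, -16/15, 1/2)
Ac = (0, 0, 47/312)
Σ b_i: (-5/32)·1 + 75/1504·1 + 52/47·1 = 1 ✓
b·c: 75/1504·(-16/15) + 52/47·1/2 = 1/2 ✓
b·c²: 75/1504·256/225 + 52/47·1/4 = 1/3 ✓
b·Ac: 52/47·47/312 = 1/6 ✓; 3 stages ⇒ order 3.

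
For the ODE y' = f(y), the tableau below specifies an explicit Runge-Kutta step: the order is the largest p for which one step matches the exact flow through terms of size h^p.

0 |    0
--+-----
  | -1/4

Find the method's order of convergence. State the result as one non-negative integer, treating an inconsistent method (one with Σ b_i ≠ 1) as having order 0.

b = (-1/4)
c = (0)
Σ b_i: (-1/4)·1 = -1/4 ≠ 1 ⇒ order 0.

0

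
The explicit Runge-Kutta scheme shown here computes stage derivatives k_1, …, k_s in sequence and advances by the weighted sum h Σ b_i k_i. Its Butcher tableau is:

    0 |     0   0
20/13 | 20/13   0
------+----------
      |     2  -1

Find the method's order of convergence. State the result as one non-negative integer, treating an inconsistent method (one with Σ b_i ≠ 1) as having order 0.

1

b = (2, -1)
c = (0, 20/13)
Σ b_i: 2·1 + (-1)·1 = 1 ✓
b·c: (-1)·20/13 = -20/13 ≠ 1/2 ⇒ order 1.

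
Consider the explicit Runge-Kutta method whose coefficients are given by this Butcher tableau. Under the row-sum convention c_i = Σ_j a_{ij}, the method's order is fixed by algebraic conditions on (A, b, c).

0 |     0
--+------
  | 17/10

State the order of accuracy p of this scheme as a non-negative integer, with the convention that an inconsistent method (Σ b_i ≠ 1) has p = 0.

b = (17/10)
c = (0)
Σ b_i: 17/10·1 = 17/10 ≠ 1 ⇒ order 0.

0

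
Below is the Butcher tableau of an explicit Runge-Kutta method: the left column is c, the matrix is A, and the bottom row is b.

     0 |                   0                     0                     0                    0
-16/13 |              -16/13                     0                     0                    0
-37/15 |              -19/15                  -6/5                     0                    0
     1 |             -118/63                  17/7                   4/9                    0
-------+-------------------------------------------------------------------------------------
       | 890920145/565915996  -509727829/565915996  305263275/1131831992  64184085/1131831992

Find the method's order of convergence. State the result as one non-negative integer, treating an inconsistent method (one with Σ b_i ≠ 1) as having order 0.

b = (890920145/565915996, -509727829/565915996, 305263275/1131831992, 64184085/1131831992)
c = (0, -16/13, -37/15, 1)
Ac = (0, 0, 96/65, -50188/12285)
Σ b_i: 890920145/565915996·1 + (-509727829/565915996)·1 + 305263275/1131831992·1 + 64184085/1131831992·1 = 1 ✓
b·c: (-509727829/565915996)·(-16/13) + 305263275/1131831992·(-37/15) + 64184085/1131831992·1 = 1/2 ✓
b·c²: (-509727829/565915996)·256/169 + 305263275/1131831992·1369/225 + 64184085/1131831992·1 = 1/3 ✓
b·Ac: 305263275/1131831992·96/65 + 64184085/1131831992·(-50188/12285) = 1/6 ✓
b·c³: (-509727829/565915996)·(-4096/2197) + 305263275/1131831992·(-50653/3375) + 64184085/1131831992·1 = -382687218647/165530428830 ≠ 1/4 ⇒ order 3.
b·(c∘Ac): 305263275/1131831992·(-1184/325) + 64184085/1131831992·(-50188/12285) = -1030731977/848873994 ≠ 1/8
b·Ac²: 305263275/1131831992·(-1536/845) + 64184085/1131831992·15290908/2395575 = -21236526739/165530428830 ≠ 1/12
b·A²c: 64184085/1131831992·128/195 = 68463024/1839226987 ≠ 1/24

3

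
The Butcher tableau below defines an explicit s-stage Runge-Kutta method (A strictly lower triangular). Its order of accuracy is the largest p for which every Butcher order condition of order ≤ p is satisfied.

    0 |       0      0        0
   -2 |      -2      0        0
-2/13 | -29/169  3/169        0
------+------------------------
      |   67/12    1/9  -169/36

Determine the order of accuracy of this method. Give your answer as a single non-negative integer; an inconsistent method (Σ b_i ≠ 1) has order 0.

3

b = (67/12, 1/9, -169/36)
c = (0, -2, -2/13)
Ac = (0, 0, -6/169)
Σ b_i: 67/12·1 + 1/9·1 + (-169/36)·1 = 1 ✓
b·c: 1/9·(-2) + (-169/36)·(-2/13) = 1/2 ✓
b·c²: 1/9·4 + (-169/36)·4/169 = 1/3 ✓
b·Ac: (-169/36)·(-6/169) = 1/6 ✓; 3 stages ⇒ order 3.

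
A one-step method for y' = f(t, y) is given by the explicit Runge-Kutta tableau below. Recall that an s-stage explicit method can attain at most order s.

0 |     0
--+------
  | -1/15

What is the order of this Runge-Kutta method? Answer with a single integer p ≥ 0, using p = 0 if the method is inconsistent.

0

b = (-1/15)
c = (0)
Σ b_i: (-1/15)·1 = -1/15 ≠ 1 ⇒ order 0.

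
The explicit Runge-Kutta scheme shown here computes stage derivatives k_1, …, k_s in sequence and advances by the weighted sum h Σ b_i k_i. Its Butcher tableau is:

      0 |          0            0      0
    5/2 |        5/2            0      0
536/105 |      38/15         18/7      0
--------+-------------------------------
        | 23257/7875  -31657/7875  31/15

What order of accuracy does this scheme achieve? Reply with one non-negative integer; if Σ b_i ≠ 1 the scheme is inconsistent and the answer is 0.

b = (23257/7875, -31657/7875, 31/15)
c = (0, 5/2, 536/105)
Ac = (0, 0, 45/7)
Σ b_i: 23257/7875·1 + (-31657/7875)·1 + 31/15·1 = 1 ✓
b·c: (-31657/7875)·5/2 + 31/15·536/105 = 1/2 ✓
b·c²: (-31657/7875)·25/4 + 31/15·287296/11025 = 19004779/661500 ≠ 1/3 ⇒ order 2.
b·Ac: 31/15·45/7 = 93/7 ≠ 1/6

2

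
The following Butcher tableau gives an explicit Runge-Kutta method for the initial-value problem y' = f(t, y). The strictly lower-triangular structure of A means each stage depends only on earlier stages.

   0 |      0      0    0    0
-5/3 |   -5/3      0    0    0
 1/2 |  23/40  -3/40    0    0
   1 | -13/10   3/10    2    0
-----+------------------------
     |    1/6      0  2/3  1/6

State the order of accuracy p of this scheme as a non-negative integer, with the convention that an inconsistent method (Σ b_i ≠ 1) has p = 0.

4

b = (1/6, 0, 2/3, 1/6)
c = (0, -5/3, 1/2, 1)
Ac = (0, 0, 1/8, 1/2)
Σ b_i: 1/6·1 + 2/3·1 + 1/6·1 = 1 ✓
b·c: 2/3·1/2 + 1/6·1 = 1/2 ✓
b·c²: 2/3·1/4 + 1/6·1 = 1/3 ✓
b·Ac: 2/3·1/8 + 1/6·1/2 = 1/6 ✓
b·c³: 2/3·1/8 + 1/6·1 = 1/4 ✓
b·(c∘Ac): 2/3·1/16 + 1/6·1/2 = 1/8 ✓
b·Ac²: 2/3·(-5/24) + 1/6·4/3 = 1/12 ✓
b·A²c: 1/6·1/4 = 1/24 ✓; 4 stages ⇒ order 4.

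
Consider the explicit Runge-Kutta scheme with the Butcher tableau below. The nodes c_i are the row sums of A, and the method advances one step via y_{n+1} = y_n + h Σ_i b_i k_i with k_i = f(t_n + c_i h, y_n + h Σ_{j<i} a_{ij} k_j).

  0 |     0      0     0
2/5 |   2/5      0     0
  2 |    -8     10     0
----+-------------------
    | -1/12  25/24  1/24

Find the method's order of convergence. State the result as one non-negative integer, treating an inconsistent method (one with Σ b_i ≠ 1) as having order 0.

3

b = (-1/12, 25/24, 1/24)
c = (0, 2/5, 2)
Ac = (0, 0, 4)
Σ b_i: (-1/12)·1 + 25/24·1 + 1/24·1 = 1 ✓
b·c: 25/24·2/5 + 1/24·2 = 1/2 ✓
b·c²: 25/24·4/25 + 1/24·4 = 1/3 ✓
b·Ac: 1/24·4 = 1/6 ✓; 3 stages ⇒ order 3.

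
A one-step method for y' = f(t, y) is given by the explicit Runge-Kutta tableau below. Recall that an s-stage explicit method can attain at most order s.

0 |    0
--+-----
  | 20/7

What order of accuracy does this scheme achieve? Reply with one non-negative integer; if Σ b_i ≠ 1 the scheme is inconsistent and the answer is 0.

0

b = (20/7)
c = (0)
Σ b_i: 20/7·1 = 20/7 ≠ 1 ⇒ order 0.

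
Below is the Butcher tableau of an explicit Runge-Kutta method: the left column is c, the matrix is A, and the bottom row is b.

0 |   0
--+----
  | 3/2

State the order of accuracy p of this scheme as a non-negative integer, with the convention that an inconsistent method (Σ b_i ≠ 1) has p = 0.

b = (3/2)
c = (0)
Σ b_i: 3/2·1 = 3/2 ≠ 1 ⇒ order 0.

0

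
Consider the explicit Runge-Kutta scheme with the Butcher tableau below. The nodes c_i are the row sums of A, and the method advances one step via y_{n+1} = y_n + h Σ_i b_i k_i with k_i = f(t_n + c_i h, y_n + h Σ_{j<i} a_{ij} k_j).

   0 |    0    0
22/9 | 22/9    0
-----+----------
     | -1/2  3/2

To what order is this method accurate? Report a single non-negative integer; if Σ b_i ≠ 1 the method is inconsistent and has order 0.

1

b = (-1/2, 3/2)
c = (0, 22/9)
Σ b_i: (-1/2)·1 + 3/2·1 = 1 ✓
b·c: 3/2·22/9 = 11/3 ≠ 1/2 ⇒ order 1.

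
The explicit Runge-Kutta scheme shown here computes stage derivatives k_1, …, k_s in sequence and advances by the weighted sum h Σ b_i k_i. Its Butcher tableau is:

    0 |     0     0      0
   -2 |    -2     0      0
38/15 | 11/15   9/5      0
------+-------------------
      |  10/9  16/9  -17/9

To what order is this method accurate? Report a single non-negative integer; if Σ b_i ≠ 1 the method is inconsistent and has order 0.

1

b = (10/9, 16/9, -17/9)
c = (0, -2, 38/15)
Ac = (0, 0, -18/5)
Σ b_i: 10/9·1 + 16/9·1 + (-17/9)·1 = 1 ✓
b·c: 16/9·(-2) + (-17/9)·38/15 = -1126/135 ≠ 1/2 ⇒ order 1.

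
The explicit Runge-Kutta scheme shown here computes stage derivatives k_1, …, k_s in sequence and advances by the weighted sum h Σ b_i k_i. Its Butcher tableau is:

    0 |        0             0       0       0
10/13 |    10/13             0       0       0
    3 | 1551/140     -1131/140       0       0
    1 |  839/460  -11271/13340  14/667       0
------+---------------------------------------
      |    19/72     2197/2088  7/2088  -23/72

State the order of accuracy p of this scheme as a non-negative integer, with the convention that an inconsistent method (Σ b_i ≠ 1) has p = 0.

4

b = (19/72, 2197/2088, 7/2088, -23/72)
c = (0, 10/13, 3, 1)
Ac = (0, 0, -87/14, -27/46)
Σ b_i: 19/72·1 + 2197/2088·1 + 7/2088·1 + (-23/72)·1 = 1 ✓
b·c: 2197/2088·10/13 + 7/2088·3 + (-23/72)·1 = 1/2 ✓
b·c²: 2197/2088·100/169 + 7/2088·9 + (-23/72)·1 = 1/3 ✓
b·Ac: 7/2088·(-87/14) + (-23/72)·(-27/46) = 1/6 ✓
b·c³: 2197/2088·1000/2197 + 7/2088·27 + (-23/72)·1 = 1/4 ✓
b·(c∘Ac): 7/2088·(-261/14) + (-23/72)·(-27/46) = 1/8 ✓
b·Ac²: 7/2088·(-435/91) + (-23/72)·(-93/299) = 1/12 ✓
b·A²c: (-23/72)·(-3/23) = 1/24 ✓; 4 stages ⇒ order 4.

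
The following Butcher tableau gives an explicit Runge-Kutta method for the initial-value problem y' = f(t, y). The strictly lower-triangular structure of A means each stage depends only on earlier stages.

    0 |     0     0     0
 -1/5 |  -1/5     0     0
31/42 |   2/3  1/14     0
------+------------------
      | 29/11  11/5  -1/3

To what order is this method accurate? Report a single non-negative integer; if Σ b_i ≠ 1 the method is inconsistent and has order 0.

0

b = (29/11, 11/5, -1/3)
c = (0, -1/5, 31/42)
Ac = (0, 0, -1/70)
Σ b_i: 29/11·1 + 11/5·1 + (-1/3)·1 = 743/165 ≠ 1 ⇒ order 0.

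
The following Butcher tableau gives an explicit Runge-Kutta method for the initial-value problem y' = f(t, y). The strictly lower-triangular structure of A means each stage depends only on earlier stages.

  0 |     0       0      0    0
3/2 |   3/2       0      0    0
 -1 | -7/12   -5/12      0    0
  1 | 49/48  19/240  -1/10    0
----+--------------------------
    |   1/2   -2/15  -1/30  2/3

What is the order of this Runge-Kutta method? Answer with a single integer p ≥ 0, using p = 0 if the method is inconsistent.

4

b = (1/2, -2/15, -1/30, 2/3)
c = (0, 3/2, -1, 1)
Ac = (0, 0, -5/8, 7/32)
Σ b_i: 1/2·1 + (-2/15)·1 + (-1/30)·1 + 2/3·1 = 1 ✓
b·c: (-2/15)·3/2 + (-1/30)·(-1) + 2/3·1 = 1/2 ✓
b·c²: (-2/15)·9/4 + (-1/30)·1 + 2/3·1 = 1/3 ✓
b·Ac: (-1/30)·(-5/8) + 2/3·7/32 = 1/6 ✓
b·c³: (-2/15)·27/8 + (-1/30)·(-1) + 2/3·1 = 1/4 ✓
b·(c∘Ac): (-1/30)·5/8 + 2/3·7/32 = 1/8 ✓
b·Ac²: (-1/30)·(-15/16) + 2/3·5/64 = 1/12 ✓
b·A²c: 2/3·1/16 = 1/24 ✓; 4 stages ⇒ order 4.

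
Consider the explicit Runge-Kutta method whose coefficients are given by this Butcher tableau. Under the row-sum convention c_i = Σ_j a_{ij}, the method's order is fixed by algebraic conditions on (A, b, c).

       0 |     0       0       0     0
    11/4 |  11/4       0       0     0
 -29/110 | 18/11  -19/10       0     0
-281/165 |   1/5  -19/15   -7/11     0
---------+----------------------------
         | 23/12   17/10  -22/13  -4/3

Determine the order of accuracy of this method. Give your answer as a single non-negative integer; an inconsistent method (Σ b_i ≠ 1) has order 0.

b = (23/12, 17/10, -22/13, -4/3)
c = (0, 11/4, -29/110, -281/165)
Ac = (0, 0, -209/40, -24071/7260)
Σ b_i: 23/12·1 + 17/10·1 + (-22/13)·1 + (-4/3)·1 = 461/780 ≠ 1 ⇒ order 0.

0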